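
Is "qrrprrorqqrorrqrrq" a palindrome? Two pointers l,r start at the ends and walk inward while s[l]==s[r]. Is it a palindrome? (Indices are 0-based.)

not a palindrome (mismatch at 3,14)

[0,17] 'q'=='q' → l++,r--
[1,16] 'r'=='r' → l++,r--
[2,15] 'r'=='r' → l++,r--
[3,14] 'p'!='q' → stop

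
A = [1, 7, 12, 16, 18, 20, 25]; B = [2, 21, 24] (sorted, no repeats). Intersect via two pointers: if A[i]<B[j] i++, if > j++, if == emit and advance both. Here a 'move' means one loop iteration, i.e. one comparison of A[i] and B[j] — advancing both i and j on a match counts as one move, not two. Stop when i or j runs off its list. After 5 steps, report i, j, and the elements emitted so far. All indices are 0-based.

[i=0,j=0] 1<2 → i++
[i=1,j=0] 7>2 → j++
[i=1,j=1] 7<21 → i++
[i=2,j=1] 12<21 → i++
[i=3,j=1] 16<21 → i++

i=4, j=1, emitted=[]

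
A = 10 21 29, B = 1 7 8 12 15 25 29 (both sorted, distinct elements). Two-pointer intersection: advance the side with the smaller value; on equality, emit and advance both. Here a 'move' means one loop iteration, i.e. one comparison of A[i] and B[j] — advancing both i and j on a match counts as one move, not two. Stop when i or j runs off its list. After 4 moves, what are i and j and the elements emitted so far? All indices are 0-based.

[i=0,j=0] 10>1 → j++
[i=0,j=1] 10>7 → j++
[i=0,j=2] 10>8 → j++
[i=0,j=3] 10<12 → i++

i=1, j=3, emitted=[]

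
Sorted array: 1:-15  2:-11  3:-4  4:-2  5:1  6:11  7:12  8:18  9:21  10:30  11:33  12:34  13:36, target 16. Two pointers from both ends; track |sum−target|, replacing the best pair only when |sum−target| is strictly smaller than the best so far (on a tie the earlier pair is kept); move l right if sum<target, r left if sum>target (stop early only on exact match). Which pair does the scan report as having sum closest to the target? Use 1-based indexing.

pair (-2, 18) with sum 16 (|Δ|=0)

l=1 r=13: -15+36=21 d=5 *, r--
l=1 r=12: -15+34=19 d=3 *, r--
l=1 r=11: -15+33=18 d=2 *, r--
l=1 r=10: -15+30=15 d=1 *, l++
l=2 r=10: -11+30=19 d=3, r--
l=2 r=9: -11+21=10 d=6, l++
l=3 r=9: -4+21=17 d=1, r--
l=3 r=8: -4+18=14 d=2, l++
l=4 r=8: -2+18=16 d=0 *, stop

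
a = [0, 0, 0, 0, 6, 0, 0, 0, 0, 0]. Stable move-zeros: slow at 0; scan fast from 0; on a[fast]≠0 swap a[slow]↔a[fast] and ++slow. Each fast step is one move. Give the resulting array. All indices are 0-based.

[6, 0, 0, 0, 0, 0, 0, 0, 0, 0]

slow=0 fast=0: a[fast]=0, fast++
slow=0 fast=1: a[fast]=0, fast++
slow=0 fast=2: a[fast]=0, fast++
slow=0 fast=3: a[fast]=0, fast++
slow=0 fast=4: a[fast]=6≠0 swap→a[0]=6, slow++,fast++
slow=1 fast=5: a[fast]=0, fast++
slow=1 fast=6: a[fast]=0, fast++
slow=1 fast=7: a[fast]=0, fast++
slow=1 fast=8: a[fast]=0, fast++
slow=1 fast=9: a[fast]=0, fast++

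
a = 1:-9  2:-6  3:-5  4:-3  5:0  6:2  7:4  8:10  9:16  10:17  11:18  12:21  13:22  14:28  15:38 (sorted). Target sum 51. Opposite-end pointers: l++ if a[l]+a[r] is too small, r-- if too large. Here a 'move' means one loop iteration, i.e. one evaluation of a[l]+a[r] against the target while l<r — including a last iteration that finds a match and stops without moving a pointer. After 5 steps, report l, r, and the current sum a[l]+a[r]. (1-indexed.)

l=6, r=15, sum=40

[1,15] -9+38=29 <51 → l++
[2,15] -6+38=32 <51 → l++
[3,15] -5+38=33 <51 → l++
[4,15] -3+38=35 <51 → l++
[5,15] 0+38=38 <51 → l++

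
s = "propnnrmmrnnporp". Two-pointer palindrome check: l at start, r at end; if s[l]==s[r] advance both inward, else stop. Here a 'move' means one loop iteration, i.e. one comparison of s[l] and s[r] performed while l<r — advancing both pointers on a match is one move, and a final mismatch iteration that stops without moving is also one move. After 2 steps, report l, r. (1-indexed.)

l=3, r=14

l=1 r=16: 'p'=='p', l++,r--
l=2 r=15: 'r'=='r', l++,r--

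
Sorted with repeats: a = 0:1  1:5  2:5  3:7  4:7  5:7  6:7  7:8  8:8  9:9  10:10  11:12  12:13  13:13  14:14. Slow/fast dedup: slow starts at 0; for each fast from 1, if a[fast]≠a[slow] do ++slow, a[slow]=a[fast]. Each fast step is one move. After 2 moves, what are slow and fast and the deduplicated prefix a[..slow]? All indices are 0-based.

slow=1, fast=3, prefix=[1, 5]

(s=0,f=1) a[fast]=5≠a[slow]=1 write a[1]=5 → slow++,fast++
(s=1,f=2) a[fast]=5=a[slow] dup → fast++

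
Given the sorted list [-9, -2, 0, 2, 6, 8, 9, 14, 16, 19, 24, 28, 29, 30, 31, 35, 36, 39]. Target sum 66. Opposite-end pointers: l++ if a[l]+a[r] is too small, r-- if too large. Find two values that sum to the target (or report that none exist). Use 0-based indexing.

(30, 36)

[0,17] -9+39=30 <66 → l++
[1,17] -2+39=37 <66 → l++
[2,17] 0+39=39 <66 → l++
[3,17] 2+39=41 <66 → l++
[4,17] 6+39=45 <66 → l++
[5,17] 8+39=47 <66 → l++
[6,17] 9+39=48 <66 → l++
[7,17] 14+39=53 <66 → l++
[8,17] 16+39=55 <66 → l++
[9,17] 19+39=58 <66 → l++
[10,17] 24+39=63 <66 → l++
[11,17] 28+39=67 >66 → r--
[11,16] 28+36=64 <66 → l++
[12,16] 29+36=65 <66 → l++
[13,16] 30+36=66 → found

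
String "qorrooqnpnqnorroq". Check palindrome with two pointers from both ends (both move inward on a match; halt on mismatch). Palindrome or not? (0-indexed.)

not a palindrome (mismatch at 5,11)

l=0 r=16: 'q'=='q', l++,r--
l=1 r=15: 'o'=='o', l++,r--
l=2 r=14: 'r'=='r', l++,r--
l=3 r=13: 'r'=='r', l++,r--
l=4 r=12: 'o'=='o', l++,r--
l=5 r=11: 'o'!='n', stop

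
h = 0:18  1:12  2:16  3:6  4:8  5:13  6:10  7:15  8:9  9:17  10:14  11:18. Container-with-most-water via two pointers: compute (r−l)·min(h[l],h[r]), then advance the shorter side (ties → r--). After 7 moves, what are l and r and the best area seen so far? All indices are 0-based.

l=0, r=4, best area=198

l=0 r=11: min(18,18)*11=198 best=198 *, r--
l=0 r=10: min(18,14)*10=140 best=198, r--
l=0 r=9: min(18,17)*9=153 best=198, r--
l=0 r=8: min(18,9)*8=72 best=198, r--
l=0 r=7: min(18,15)*7=105 best=198, r--
l=0 r=6: min(18,10)*6=60 best=198, r--
l=0 r=5: min(18,13)*5=65 best=198, r--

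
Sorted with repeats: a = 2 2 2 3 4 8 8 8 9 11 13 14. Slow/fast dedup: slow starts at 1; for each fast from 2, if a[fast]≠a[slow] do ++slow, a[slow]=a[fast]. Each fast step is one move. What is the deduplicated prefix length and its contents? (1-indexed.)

length 8; prefix = [2, 3, 4, 8, 9, 11, 13, 14]

slow=1 fast=2: a[fast]=2=a[slow] dup, fast++
slow=1 fast=3: a[fast]=2=a[slow] dup, fast++
slow=1 fast=4: a[fast]=3≠a[slow]=2 write a[2]=3, slow++,fast++
slow=2 fast=5: a[fast]=4≠a[slow]=3 write a[3]=4, slow++,fast++
slow=3 fast=6: a[fast]=8≠a[slow]=4 write a[4]=8, slow++,fast++
slow=4 fast=7: a[fast]=8=a[slow] dup, fast++
slow=4 fast=8: a[fast]=8=a[slow] dup, fast++
slow=4 fast=9: a[fast]=9≠a[slow]=8 write a[5]=9, slow++,fast++
slow=5 fast=10: a[fast]=11≠a[slow]=9 write a[6]=11, slow++,fast++
slow=6 fast=11: a[fast]=13≠a[slow]=11 write a[7]=13, slow++,fast++
slow=7 fast=12: a[fast]=14≠a[slow]=13 write a[8]=14, slow++,fast++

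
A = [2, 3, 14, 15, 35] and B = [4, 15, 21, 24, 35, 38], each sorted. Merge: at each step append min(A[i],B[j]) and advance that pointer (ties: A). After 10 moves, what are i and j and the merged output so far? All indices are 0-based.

[i=0,j=0] A[i]=2<=B[j]=4 take 2 → i++
[i=1,j=0] A[i]=3<=B[j]=4 take 3 → i++
[i=2,j=0] A[i]=14>B[j]=4 take 4 → j++
[i=2,j=1] A[i]=14<=B[j]=15 take 14 → i++
[i=3,j=1] A[i]=15<=B[j]=15 take 15 → i++
[i=4,j=1] A[i]=35>B[j]=15 take 15 → j++
[i=4,j=2] A[i]=35>B[j]=21 take 21 → j++
[i=4,j=3] A[i]=35>B[j]=24 take 24 → j++
[i=4,j=4] A[i]=35<=B[j]=35 take 35 → i++
[i=5,j=4] A done, take B[j]=35 → j++

i=5, j=5, merged so far=[2, 3, 4, 14, 15, 15, 21, 24, 35, 35]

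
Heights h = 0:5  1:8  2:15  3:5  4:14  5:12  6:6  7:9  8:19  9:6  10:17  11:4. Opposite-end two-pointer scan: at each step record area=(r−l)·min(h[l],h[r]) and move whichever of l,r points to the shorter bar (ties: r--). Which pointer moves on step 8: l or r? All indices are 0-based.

l

[0,11] min(5,4)*11=44 best=44 * → r--
[0,10] min(5,17)*10=50 best=50 * → l++
[1,10] min(8,17)*9=72 best=72 * → l++
[2,10] min(15,17)*8=120 best=120 * → l++
[3,10] min(5,17)*7=35 best=120 → l++
[4,10] min(14,17)*6=84 best=120 → l++
[5,10] min(12,17)*5=60 best=120 → l++
[6,10] min(6,17)*4=24 best=120 → l++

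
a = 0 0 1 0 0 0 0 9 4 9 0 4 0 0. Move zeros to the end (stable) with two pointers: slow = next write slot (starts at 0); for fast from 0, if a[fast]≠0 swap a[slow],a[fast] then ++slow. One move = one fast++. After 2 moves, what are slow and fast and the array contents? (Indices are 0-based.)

slow=0, fast=2, a=[0, 0, 1, 0, 0, 0, 0, 9, 4, 9, 0, 4, 0, 0]

(s=0,f=0) a[fast]=0 → fast++
(s=0,f=1) a[fast]=0 → fast++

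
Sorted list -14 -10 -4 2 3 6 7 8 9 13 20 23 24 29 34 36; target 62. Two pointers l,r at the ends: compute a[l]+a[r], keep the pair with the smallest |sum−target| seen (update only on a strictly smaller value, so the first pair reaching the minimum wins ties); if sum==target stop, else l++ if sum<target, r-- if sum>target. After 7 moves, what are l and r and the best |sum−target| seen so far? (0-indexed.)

l=7, r=15, best |Δ|=19

[0,15] -14+36=22 d=40 * → l++
[1,15] -10+36=26 d=36 * → l++
[2,15] -4+36=32 d=30 * → l++
[3,15] 2+36=38 d=24 * → l++
[4,15] 3+36=39 d=23 * → l++
[5,15] 6+36=42 d=20 * → l++
[6,15] 7+36=43 d=19 * → l++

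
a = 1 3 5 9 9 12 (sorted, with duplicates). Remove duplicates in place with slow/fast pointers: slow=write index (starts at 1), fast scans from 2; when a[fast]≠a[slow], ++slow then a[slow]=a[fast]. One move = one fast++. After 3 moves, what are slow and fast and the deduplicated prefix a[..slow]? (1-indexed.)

slow=4, fast=5, prefix=[1, 3, 5, 9]

(s=1,f=2) a[fast]=3≠a[slow]=1 write a[2]=3 → slow++,fast++
(s=2,f=3) a[fast]=5≠a[slow]=3 write a[3]=5 → slow++,fast++
(s=3,f=4) a[fast]=9≠a[slow]=5 write a[4]=9 → slow++,fast++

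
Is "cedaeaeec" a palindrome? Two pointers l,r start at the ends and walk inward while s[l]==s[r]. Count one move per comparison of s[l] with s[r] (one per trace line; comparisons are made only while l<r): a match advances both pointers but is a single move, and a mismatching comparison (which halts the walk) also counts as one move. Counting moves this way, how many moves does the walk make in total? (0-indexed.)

l=0 r=8: 'c'=='c', l++,r--
l=1 r=7: 'e'=='e', l++,r--
l=2 r=6: 'd'!='e', stop

3 moves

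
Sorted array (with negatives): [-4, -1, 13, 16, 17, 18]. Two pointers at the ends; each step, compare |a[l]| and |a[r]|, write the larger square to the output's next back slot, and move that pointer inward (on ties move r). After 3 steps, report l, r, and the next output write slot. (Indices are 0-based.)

l=0 r=5: |-4|<=|18| out[5]=324, r--
l=0 r=4: |-4|<=|17| out[4]=289, r--
l=0 r=3: |-4|<=|16| out[3]=256, r--

l=0, r=2, next write slot=2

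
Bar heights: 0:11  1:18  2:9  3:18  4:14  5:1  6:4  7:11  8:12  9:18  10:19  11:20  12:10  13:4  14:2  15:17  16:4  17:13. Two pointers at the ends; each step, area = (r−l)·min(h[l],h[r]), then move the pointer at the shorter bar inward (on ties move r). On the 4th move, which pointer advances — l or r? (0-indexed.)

r

l=0 r=17: min(11,13)*17=187 best=187 *, l++
l=1 r=17: min(18,13)*16=208 best=208 *, r--
l=1 r=16: min(18,4)*15=60 best=208, r--
l=1 r=15: min(18,17)*14=238 best=238 *, r--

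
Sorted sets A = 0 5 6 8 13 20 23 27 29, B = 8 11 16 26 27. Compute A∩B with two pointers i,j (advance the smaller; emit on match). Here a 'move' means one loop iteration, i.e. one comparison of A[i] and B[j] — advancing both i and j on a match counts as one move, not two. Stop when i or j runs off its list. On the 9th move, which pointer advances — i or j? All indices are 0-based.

[i=0,j=0] 0<8 → i++
[i=1,j=0] 5<8 → i++
[i=2,j=0] 6<8 → i++
[i=3,j=0] 8==8 emit → i++,j++
[i=4,j=1] 13>11 → j++
[i=4,j=2] 13<16 → i++
[i=5,j=2] 20>16 → j++
[i=5,j=3] 20<26 → i++
[i=6,j=3] 23<26 → i++

i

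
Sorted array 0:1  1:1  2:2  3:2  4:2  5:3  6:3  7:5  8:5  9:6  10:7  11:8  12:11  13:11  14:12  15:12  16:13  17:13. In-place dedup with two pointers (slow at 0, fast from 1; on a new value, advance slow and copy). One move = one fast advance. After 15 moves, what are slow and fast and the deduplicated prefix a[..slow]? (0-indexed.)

(s=0,f=1) a[fast]=1=a[slow] dup → fast++
(s=0,f=2) a[fast]=2≠a[slow]=1 write a[1]=2 → slow++,fast++
(s=1,f=3) a[fast]=2=a[slow] dup → fast++
(s=1,f=4) a[fast]=2=a[slow] dup → fast++
(s=1,f=5) a[fast]=3≠a[slow]=2 write a[2]=3 → slow++,fast++
(s=2,f=6) a[fast]=3=a[slow] dup → fast++
(s=2,f=7) a[fast]=5≠a[slow]=3 write a[3]=5 → slow++,fast++
(s=3,f=8) a[fast]=5=a[slow] dup → fast++
(s=3,f=9) a[fast]=6≠a[slow]=5 write a[4]=6 → slow++,fast++
(s=4,f=10) a[fast]=7≠a[slow]=6 write a[5]=7 → slow++,fast++
(s=5,f=11) a[fast]=8≠a[slow]=7 write a[6]=8 → slow++,fast++
(s=6,f=12) a[fast]=11≠a[slow]=8 write a[7]=11 → slow++,fast++
(s=7,f=13) a[fast]=11=a[slow] dup → fast++
(s=7,f=14) a[fast]=12≠a[slow]=11 write a[8]=12 → slow++,fast++
(s=8,f=15) a[fast]=12=a[slow] dup → fast++

slow=8, fast=16, prefix=[1, 2, 3, 5, 6, 7, 8, 11, 12]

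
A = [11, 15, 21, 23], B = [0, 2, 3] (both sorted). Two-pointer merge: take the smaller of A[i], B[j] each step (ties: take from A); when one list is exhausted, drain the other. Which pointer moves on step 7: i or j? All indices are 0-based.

i=0 j=0: A[i]=11>B[j]=0 take 0, j++
i=0 j=1: A[i]=11>B[j]=2 take 2, j++
i=0 j=2: A[i]=11>B[j]=3 take 3, j++
i=0 j=3: B done, take A[i]=11, i++
i=1 j=3: B done, take A[i]=15, i++
i=2 j=3: B done, take A[i]=21, i++
i=3 j=3: B done, take A[i]=23, i++

i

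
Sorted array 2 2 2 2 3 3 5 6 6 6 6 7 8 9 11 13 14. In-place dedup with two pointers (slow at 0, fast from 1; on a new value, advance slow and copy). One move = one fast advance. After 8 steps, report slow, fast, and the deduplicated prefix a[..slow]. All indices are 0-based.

slow=3, fast=9, prefix=[2, 3, 5, 6]

slow=0 fast=1: a[fast]=2=a[slow] dup, fast++
slow=0 fast=2: a[fast]=2=a[slow] dup, fast++
slow=0 fast=3: a[fast]=2=a[slow] dup, fast++
slow=0 fast=4: a[fast]=3≠a[slow]=2 write a[1]=3, slow++,fast++
slow=1 fast=5: a[fast]=3=a[slow] dup, fast++
slow=1 fast=6: a[fast]=5≠a[slow]=3 write a[2]=5, slow++,fast++
slow=2 fast=7: a[fast]=6≠a[slow]=5 write a[3]=6, slow++,fast++
slow=3 fast=8: a[fast]=6=a[slow] dup, fast++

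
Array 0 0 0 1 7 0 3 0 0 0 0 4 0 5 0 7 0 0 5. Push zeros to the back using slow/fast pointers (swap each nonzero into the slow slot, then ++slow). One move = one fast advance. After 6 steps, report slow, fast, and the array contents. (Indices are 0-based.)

slow=2, fast=6, a=[1, 7, 0, 0, 0, 0, 3, 0, 0, 0, 0, 4, 0, 5, 0, 7, 0, 0, 5]

slow=0 fast=0: a[fast]=0, fast++
slow=0 fast=1: a[fast]=0, fast++
slow=0 fast=2: a[fast]=0, fast++
slow=0 fast=3: a[fast]=1≠0 swap→a[0]=1, slow++,fast++
slow=1 fast=4: a[fast]=7≠0 swap→a[1]=7, slow++,fast++
slow=2 fast=5: a[fast]=0, fast++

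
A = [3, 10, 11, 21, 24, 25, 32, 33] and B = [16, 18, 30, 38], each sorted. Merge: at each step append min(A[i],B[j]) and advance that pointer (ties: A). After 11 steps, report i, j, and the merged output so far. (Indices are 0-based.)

i=0 j=0: A[i]=3<=B[j]=16 take 3, i++
i=1 j=0: A[i]=10<=B[j]=16 take 10, i++
i=2 j=0: A[i]=11<=B[j]=16 take 11, i++
i=3 j=0: A[i]=21>B[j]=16 take 16, j++
i=3 j=1: A[i]=21>B[j]=18 take 18, j++
i=3 j=2: A[i]=21<=B[j]=30 take 21, i++
i=4 j=2: A[i]=24<=B[j]=30 take 24, i++
i=5 j=2: A[i]=25<=B[j]=30 take 25, i++
i=6 j=2: A[i]=32>B[j]=30 take 30, j++
i=6 j=3: A[i]=32<=B[j]=38 take 32, i++
i=7 j=3: A[i]=33<=B[j]=38 take 33, i++

i=8, j=3, merged so far=[3, 10, 11, 16, 18, 21, 24, 25, 30, 32, 33]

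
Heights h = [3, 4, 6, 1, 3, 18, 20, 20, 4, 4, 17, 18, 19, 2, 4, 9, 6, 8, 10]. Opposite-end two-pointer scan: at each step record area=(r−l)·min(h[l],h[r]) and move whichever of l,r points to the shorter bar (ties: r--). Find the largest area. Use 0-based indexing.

[0,18] min(3,10)*18=54 best=54 * → l++
[1,18] min(4,10)*17=68 best=68 * → l++
[2,18] min(6,10)*16=96 best=96 * → l++
[3,18] min(1,10)*15=15 best=96 → l++
[4,18] min(3,10)*14=42 best=96 → l++
[5,18] min(18,10)*13=130 best=130 * → r--
[5,17] min(18,8)*12=96 best=130 → r--
[5,16] min(18,6)*11=66 best=130 → r--
[5,15] min(18,9)*10=90 best=130 → r--
[5,14] min(18,4)*9=36 best=130 → r--
[5,13] min(18,2)*8=16 best=130 → r--
[5,12] min(18,19)*7=126 best=130 → l++
[6,12] min(20,19)*6=114 best=130 → r--
[6,11] min(20,18)*5=90 best=130 → r--
[6,10] min(20,17)*4=68 best=130 → r--
[6,9] min(20,4)*3=12 best=130 → r--
[6,8] min(20,4)*2=8 best=130 → r--
[6,7] min(20,20)*1=20 best=130 → r--

max area = 130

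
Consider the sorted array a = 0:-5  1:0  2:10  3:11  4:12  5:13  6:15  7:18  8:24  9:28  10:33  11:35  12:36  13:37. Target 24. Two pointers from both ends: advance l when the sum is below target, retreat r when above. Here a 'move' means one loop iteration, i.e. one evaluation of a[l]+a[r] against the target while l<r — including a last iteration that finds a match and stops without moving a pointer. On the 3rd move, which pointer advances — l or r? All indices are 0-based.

[0,13] -5+37=32 >24 → r--
[0,12] -5+36=31 >24 → r--
[0,11] -5+35=30 >24 → r--

r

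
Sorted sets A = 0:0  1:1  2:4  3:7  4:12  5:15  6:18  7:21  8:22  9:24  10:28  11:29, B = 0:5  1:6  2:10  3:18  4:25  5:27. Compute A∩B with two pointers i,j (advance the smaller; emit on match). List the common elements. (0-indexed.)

i=0 j=0: 0<5, i++
i=1 j=0: 1<5, i++
i=2 j=0: 4<5, i++
i=3 j=0: 7>5, j++
i=3 j=1: 7>6, j++
i=3 j=2: 7<10, i++
i=4 j=2: 12>10, j++
i=4 j=3: 12<18, i++
i=5 j=3: 15<18, i++
i=6 j=3: 18==18 emit, i++,j++
i=7 j=4: 21<25, i++
i=8 j=4: 22<25, i++
i=9 j=4: 24<25, i++
i=10 j=4: 28>25, j++
i=10 j=5: 28>27, j++

intersection = [18]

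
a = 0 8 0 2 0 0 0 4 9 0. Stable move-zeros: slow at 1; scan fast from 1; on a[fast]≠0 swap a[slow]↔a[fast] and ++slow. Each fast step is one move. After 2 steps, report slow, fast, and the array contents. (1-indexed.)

slow=1 fast=1: a[fast]=0, fast++
slow=1 fast=2: a[fast]=8≠0 swap→a[1]=8, slow++,fast++

slow=2, fast=3, a=[8, 0, 0, 2, 0, 0, 0, 4, 9, 0]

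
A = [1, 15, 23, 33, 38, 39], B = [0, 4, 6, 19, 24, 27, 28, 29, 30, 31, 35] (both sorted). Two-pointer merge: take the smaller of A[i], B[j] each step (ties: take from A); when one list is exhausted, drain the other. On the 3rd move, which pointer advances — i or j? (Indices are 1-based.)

j

[i=1,j=1] A[i]=1>B[j]=0 take 0 → j++
[i=1,j=2] A[i]=1<=B[j]=4 take 1 → i++
[i=2,j=2] A[i]=15>B[j]=4 take 4 → j++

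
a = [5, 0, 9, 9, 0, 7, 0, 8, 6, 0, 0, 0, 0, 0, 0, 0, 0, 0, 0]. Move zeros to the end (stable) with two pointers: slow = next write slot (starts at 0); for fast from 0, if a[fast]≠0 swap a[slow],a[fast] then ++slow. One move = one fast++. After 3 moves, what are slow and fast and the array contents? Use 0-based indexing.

(s=0,f=0) a[fast]=5≠0 swap→a[0]=5 → slow++,fast++
(s=1,f=1) a[fast]=0 → fast++
(s=1,f=2) a[fast]=9≠0 swap→a[1]=9 → slow++,fast++

slow=2, fast=3, a=[5, 9, 0, 9, 0, 7, 0, 8, 6, 0, 0, 0, 0, 0, 0, 0, 0, 0, 0]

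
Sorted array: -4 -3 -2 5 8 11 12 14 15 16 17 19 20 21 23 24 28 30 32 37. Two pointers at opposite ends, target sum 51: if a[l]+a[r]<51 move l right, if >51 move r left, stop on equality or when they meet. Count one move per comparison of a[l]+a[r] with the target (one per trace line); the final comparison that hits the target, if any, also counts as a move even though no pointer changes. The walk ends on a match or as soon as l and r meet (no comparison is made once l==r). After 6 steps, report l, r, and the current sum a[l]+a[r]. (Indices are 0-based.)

l=6, r=19, sum=49

[0,19] -4+37=33 <51 → l++
[1,19] -3+37=34 <51 → l++
[2,19] -2+37=35 <51 → l++
[3,19] 5+37=42 <51 → l++
[4,19] 8+37=45 <51 → l++
[5,19] 11+37=48 <51 → l++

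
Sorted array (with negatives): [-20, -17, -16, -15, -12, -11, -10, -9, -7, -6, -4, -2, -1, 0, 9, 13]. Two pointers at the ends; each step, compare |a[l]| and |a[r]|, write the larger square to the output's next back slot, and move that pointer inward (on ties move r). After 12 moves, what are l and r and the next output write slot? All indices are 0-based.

l=0 r=15: |-20|>|13| out[15]=400, l++
l=1 r=15: |-17|>|13| out[14]=289, l++
l=2 r=15: |-16|>|13| out[13]=256, l++
l=3 r=15: |-15|>|13| out[12]=225, l++
l=4 r=15: |-12|<=|13| out[11]=169, r--
l=4 r=14: |-12|>|9| out[10]=144, l++
l=5 r=14: |-11|>|9| out[9]=121, l++
l=6 r=14: |-10|>|9| out[8]=100, l++
l=7 r=14: |-9|<=|9| out[7]=81, r--
l=7 r=13: |-9|>|0| out[6]=81, l++
l=8 r=13: |-7|>|0| out[5]=49, l++
l=9 r=13: |-6|>|0| out[4]=36, l++

l=10, r=13, next write slot=3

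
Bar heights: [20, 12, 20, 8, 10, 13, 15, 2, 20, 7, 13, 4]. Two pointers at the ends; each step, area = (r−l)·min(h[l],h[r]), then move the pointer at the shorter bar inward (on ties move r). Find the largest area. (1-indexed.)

max area = 160

l=1 r=12: min(20,4)*11=44 best=44 *, r--
l=1 r=11: min(20,13)*10=130 best=130 *, r--
l=1 r=10: min(20,7)*9=63 best=130, r--
l=1 r=9: min(20,20)*8=160 best=160 *, r--
l=1 r=8: min(20,2)*7=14 best=160, r--
l=1 r=7: min(20,15)*6=90 best=160, r--
l=1 r=6: min(20,13)*5=65 best=160, r--
l=1 r=5: min(20,10)*4=40 best=160, r--
l=1 r=4: min(20,8)*3=24 best=160, r--
l=1 r=3: min(20,20)*2=40 best=160, r--
l=1 r=2: min(20,12)*1=12 best=160, r--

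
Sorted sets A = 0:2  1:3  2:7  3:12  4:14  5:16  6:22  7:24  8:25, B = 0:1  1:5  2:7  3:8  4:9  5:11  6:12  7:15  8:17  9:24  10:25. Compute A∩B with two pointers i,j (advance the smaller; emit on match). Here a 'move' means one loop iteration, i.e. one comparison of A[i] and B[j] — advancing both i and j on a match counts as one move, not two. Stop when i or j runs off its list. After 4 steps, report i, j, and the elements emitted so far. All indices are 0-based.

i=2, j=2, emitted=[]

[i=0,j=0] 2>1 → j++
[i=0,j=1] 2<5 → i++
[i=1,j=1] 3<5 → i++
[i=2,j=1] 7>5 → j++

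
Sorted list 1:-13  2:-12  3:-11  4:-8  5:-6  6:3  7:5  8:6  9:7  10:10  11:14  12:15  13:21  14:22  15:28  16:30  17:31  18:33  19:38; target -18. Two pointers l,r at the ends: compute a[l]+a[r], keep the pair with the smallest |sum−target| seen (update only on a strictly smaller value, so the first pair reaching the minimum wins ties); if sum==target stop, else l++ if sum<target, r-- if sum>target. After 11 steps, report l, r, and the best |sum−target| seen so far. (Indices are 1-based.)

l=1, r=8, best |Δ|=12

l=1 r=19: -13+38=25 d=43 *, r--
l=1 r=18: -13+33=20 d=38 *, r--
l=1 r=17: -13+31=18 d=36 *, r--
l=1 r=16: -13+30=17 d=35 *, r--
l=1 r=15: -13+28=15 d=33 *, r--
l=1 r=14: -13+22=9 d=27 *, r--
l=1 r=13: -13+21=8 d=26 *, r--
l=1 r=12: -13+15=2 d=20 *, r--
l=1 r=11: -13+14=1 d=19 *, r--
l=1 r=10: -13+10=-3 d=15 *, r--
l=1 r=9: -13+7=-6 d=12 *, r--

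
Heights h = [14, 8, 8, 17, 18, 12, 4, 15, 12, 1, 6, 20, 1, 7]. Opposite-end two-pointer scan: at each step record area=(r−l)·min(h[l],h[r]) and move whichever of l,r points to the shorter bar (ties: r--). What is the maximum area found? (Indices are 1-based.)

max area = 154

l=1 r=14: min(14,7)*13=91 best=91 *, r--
l=1 r=13: min(14,1)*12=12 best=91, r--
l=1 r=12: min(14,20)*11=154 best=154 *, l++
l=2 r=12: min(8,20)*10=80 best=154, l++
l=3 r=12: min(8,20)*9=72 best=154, l++
l=4 r=12: min(17,20)*8=136 best=154, l++
l=5 r=12: min(18,20)*7=126 best=154, l++
l=6 r=12: min(12,20)*6=72 best=154, l++
l=7 r=12: min(4,20)*5=20 best=154, l++
l=8 r=12: min(15,20)*4=60 best=154, l++
l=9 r=12: min(12,20)*3=36 best=154, l++
l=10 r=12: min(1,20)*2=2 best=154, l++
l=11 r=12: min(6,20)*1=6 best=154, l++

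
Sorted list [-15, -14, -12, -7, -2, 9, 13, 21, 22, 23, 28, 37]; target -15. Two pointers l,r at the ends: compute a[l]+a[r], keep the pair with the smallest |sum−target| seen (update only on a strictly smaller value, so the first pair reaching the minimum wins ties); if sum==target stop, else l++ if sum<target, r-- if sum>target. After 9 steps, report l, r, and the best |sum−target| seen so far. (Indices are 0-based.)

l=0 r=11: -15+37=22 d=37 *, r--
l=0 r=10: -15+28=13 d=28 *, r--
l=0 r=9: -15+23=8 d=23 *, r--
l=0 r=8: -15+22=7 d=22 *, r--
l=0 r=7: -15+21=6 d=21 *, r--
l=0 r=6: -15+13=-2 d=13 *, r--
l=0 r=5: -15+9=-6 d=9 *, r--
l=0 r=4: -15+-2=-17 d=2 *, l++
l=1 r=4: -14+-2=-16 d=1 *, l++

l=2, r=4, best |Δ|=1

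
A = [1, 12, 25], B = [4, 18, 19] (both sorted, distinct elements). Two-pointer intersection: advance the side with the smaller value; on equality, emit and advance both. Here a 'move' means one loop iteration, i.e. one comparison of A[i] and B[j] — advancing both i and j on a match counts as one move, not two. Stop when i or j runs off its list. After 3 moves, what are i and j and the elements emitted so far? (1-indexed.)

i=1 j=1: 1<4, i++
i=2 j=1: 12>4, j++
i=2 j=2: 12<18, i++

i=3, j=2, emitted=[]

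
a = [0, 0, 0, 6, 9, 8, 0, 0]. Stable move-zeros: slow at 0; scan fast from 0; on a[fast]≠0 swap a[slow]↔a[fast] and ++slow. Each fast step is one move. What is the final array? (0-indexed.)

slow=0 fast=0: a[fast]=0, fast++
slow=0 fast=1: a[fast]=0, fast++
slow=0 fast=2: a[fast]=0, fast++
slow=0 fast=3: a[fast]=6≠0 swap→a[0]=6, slow++,fast++
slow=1 fast=4: a[fast]=9≠0 swap→a[1]=9, slow++,fast++
slow=2 fast=5: a[fast]=8≠0 swap→a[2]=8, slow++,fast++
slow=3 fast=6: a[fast]=0, fast++
slow=3 fast=7: a[fast]=0, fast++

[6, 9, 8, 0, 0, 0, 0, 0]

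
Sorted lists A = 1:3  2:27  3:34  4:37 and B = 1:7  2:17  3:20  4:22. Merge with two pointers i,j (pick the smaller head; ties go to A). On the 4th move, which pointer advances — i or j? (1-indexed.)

j

[i=1,j=1] A[i]=3<=B[j]=7 take 3 → i++
[i=2,j=1] A[i]=27>B[j]=7 take 7 → j++
[i=2,j=2] A[i]=27>B[j]=17 take 17 → j++
[i=2,j=3] A[i]=27>B[j]=20 take 20 → j++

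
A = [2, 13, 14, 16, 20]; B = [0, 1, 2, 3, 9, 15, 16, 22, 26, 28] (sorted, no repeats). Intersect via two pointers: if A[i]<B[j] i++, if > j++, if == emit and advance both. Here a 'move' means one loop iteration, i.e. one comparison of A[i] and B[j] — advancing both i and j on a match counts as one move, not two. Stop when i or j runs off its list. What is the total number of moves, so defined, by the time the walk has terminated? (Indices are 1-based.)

[i=1,j=1] 2>0 → j++
[i=1,j=2] 2>1 → j++
[i=1,j=3] 2==2 emit → i++,j++
[i=2,j=4] 13>3 → j++
[i=2,j=5] 13>9 → j++
[i=2,j=6] 13<15 → i++
[i=3,j=6] 14<15 → i++
[i=4,j=6] 16>15 → j++
[i=4,j=7] 16==16 emit → i++,j++
[i=5,j=8] 20<22 → i++

10 moves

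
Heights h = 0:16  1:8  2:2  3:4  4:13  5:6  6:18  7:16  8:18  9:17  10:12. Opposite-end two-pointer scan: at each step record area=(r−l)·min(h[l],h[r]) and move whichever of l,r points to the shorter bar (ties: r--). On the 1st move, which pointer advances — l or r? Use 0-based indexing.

r

l=0 r=10: min(16,12)*10=120 best=120 *, r--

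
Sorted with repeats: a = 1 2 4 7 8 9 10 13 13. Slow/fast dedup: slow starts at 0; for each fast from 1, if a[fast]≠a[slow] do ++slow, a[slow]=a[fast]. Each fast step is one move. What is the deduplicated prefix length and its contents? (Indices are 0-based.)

length 8; prefix = [1, 2, 4, 7, 8, 9, 10, 13]

slow=0 fast=1: a[fast]=2≠a[slow]=1 write a[1]=2, slow++,fast++
slow=1 fast=2: a[fast]=4≠a[slow]=2 write a[2]=4, slow++,fast++
slow=2 fast=3: a[fast]=7≠a[slow]=4 write a[3]=7, slow++,fast++
slow=3 fast=4: a[fast]=8≠a[slow]=7 write a[4]=8, slow++,fast++
slow=4 fast=5: a[fast]=9≠a[slow]=8 write a[5]=9, slow++,fast++
slow=5 fast=6: a[fast]=10≠a[slow]=9 write a[6]=10, slow++,fast++
slow=6 fast=7: a[fast]=13≠a[slow]=10 write a[7]=13, slow++,fast++
slow=7 fast=8: a[fast]=13=a[slow] dup, fast++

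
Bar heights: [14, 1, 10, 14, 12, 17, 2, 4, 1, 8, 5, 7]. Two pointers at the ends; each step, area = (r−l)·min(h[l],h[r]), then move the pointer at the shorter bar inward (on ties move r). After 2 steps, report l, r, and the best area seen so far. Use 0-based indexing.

l=0 r=11: min(14,7)*11=77 best=77 *, r--
l=0 r=10: min(14,5)*10=50 best=77, r--

l=0, r=9, best area=77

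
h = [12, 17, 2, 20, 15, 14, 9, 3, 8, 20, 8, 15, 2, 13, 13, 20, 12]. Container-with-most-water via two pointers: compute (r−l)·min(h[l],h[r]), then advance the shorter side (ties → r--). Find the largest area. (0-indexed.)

max area = 240

l=0 r=16: min(12,12)*16=192 best=192 *, r--
l=0 r=15: min(12,20)*15=180 best=192, l++
l=1 r=15: min(17,20)*14=238 best=238 *, l++
l=2 r=15: min(2,20)*13=26 best=238, l++
l=3 r=15: min(20,20)*12=240 best=240 *, r--
l=3 r=14: min(20,13)*11=143 best=240, r--
l=3 r=13: min(20,13)*10=130 best=240, r--
l=3 r=12: min(20,2)*9=18 best=240, r--
l=3 r=11: min(20,15)*8=120 best=240, r--
l=3 r=10: min(20,8)*7=56 best=240, r--
l=3 r=9: min(20,20)*6=120 best=240, r--
l=3 r=8: min(20,8)*5=40 best=240, r--
l=3 r=7: min(20,3)*4=12 best=240, r--
l=3 r=6: min(20,9)*3=27 best=240, r--
l=3 r=5: min(20,14)*2=28 best=240, r--
l=3 r=4: min(20,15)*1=15 best=240, r--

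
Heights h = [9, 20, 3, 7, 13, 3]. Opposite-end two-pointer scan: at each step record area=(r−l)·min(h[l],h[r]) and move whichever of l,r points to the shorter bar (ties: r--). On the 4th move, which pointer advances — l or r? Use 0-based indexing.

l=0 r=5: min(9,3)*5=15 best=15 *, r--
l=0 r=4: min(9,13)*4=36 best=36 *, l++
l=1 r=4: min(20,13)*3=39 best=39 *, r--
l=1 r=3: min(20,7)*2=14 best=39, r--

r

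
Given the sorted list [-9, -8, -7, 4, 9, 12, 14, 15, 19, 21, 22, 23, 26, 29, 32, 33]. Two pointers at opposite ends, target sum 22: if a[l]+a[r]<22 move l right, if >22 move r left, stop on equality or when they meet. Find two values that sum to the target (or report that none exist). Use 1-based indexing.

(-7, 29)

[1,16] -9+33=24 >22 → r--
[1,15] -9+32=23 >22 → r--
[1,14] -9+29=20 <22 → l++
[2,14] -8+29=21 <22 → l++
[3,14] -7+29=22 → found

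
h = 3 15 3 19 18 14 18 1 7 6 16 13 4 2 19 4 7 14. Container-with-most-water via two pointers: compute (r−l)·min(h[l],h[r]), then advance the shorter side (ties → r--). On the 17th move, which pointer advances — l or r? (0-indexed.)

r

l=0 r=17: min(3,14)*17=51 best=51 *, l++
l=1 r=17: min(15,14)*16=224 best=224 *, r--
l=1 r=16: min(15,7)*15=105 best=224, r--
l=1 r=15: min(15,4)*14=56 best=224, r--
l=1 r=14: min(15,19)*13=195 best=224, l++
l=2 r=14: min(3,19)*12=36 best=224, l++
l=3 r=14: min(19,19)*11=209 best=224, r--
l=3 r=13: min(19,2)*10=20 best=224, r--
l=3 r=12: min(19,4)*9=36 best=224, r--
l=3 r=11: min(19,13)*8=104 best=224, r--
l=3 r=10: min(19,16)*7=112 best=224, r--
l=3 r=9: min(19,6)*6=36 best=224, r--
l=3 r=8: min(19,7)*5=35 best=224, r--
l=3 r=7: min(19,1)*4=4 best=224, r--
l=3 r=6: min(19,18)*3=54 best=224, r--
l=3 r=5: min(19,14)*2=28 best=224, r--
l=3 r=4: min(19,18)*1=18 best=224, r--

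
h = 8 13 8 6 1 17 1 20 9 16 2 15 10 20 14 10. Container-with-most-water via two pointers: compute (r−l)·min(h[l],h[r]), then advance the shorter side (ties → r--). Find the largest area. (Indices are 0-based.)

l=0 r=15: min(8,10)*15=120 best=120 *, l++
l=1 r=15: min(13,10)*14=140 best=140 *, r--
l=1 r=14: min(13,14)*13=169 best=169 *, l++
l=2 r=14: min(8,14)*12=96 best=169, l++
l=3 r=14: min(6,14)*11=66 best=169, l++
l=4 r=14: min(1,14)*10=10 best=169, l++
l=5 r=14: min(17,14)*9=126 best=169, r--
l=5 r=13: min(17,20)*8=136 best=169, l++
l=6 r=13: min(1,20)*7=7 best=169, l++
l=7 r=13: min(20,20)*6=120 best=169, r--
l=7 r=12: min(20,10)*5=50 best=169, r--
l=7 r=11: min(20,15)*4=60 best=169, r--
l=7 r=10: min(20,2)*3=6 best=169, r--
l=7 r=9: min(20,16)*2=32 best=169, r--
l=7 r=8: min(20,9)*1=9 best=169, r--

max area = 169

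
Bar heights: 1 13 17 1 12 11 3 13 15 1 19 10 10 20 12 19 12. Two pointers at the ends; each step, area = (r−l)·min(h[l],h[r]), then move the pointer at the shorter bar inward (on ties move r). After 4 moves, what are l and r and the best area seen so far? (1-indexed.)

l=1 r=17: min(1,12)*16=16 best=16 *, l++
l=2 r=17: min(13,12)*15=180 best=180 *, r--
l=2 r=16: min(13,19)*14=182 best=182 *, l++
l=3 r=16: min(17,19)*13=221 best=221 *, l++

l=4, r=16, best area=221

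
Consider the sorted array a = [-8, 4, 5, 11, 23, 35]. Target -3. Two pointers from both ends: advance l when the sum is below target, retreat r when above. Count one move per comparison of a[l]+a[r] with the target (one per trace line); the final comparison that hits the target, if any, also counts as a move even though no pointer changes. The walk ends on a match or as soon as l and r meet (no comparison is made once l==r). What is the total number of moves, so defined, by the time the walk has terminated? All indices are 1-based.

4 moves

[1,6] -8+35=27 >-3 → r--
[1,5] -8+23=15 >-3 → r--
[1,4] -8+11=3 >-3 → r--
[1,3] -8+5=-3 → found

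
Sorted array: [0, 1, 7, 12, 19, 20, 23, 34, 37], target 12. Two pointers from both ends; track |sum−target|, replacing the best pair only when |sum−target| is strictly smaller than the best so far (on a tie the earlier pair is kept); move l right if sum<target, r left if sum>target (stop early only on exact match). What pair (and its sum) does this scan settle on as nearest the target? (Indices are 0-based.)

pair (0, 12) with sum 12 (|Δ|=0)

l=0 r=8: 0+37=37 d=25 *, r--
l=0 r=7: 0+34=34 d=22 *, r--
l=0 r=6: 0+23=23 d=11 *, r--
l=0 r=5: 0+20=20 d=8 *, r--
l=0 r=4: 0+19=19 d=7 *, r--
l=0 r=3: 0+12=12 d=0 *, stop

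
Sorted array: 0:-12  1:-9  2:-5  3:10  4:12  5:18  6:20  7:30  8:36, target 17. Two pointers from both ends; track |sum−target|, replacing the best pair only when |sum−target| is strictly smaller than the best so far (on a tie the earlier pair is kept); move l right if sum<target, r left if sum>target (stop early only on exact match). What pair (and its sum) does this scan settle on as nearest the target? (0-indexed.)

l=0 r=8: -12+36=24 d=7 *, r--
l=0 r=7: -12+30=18 d=1 *, r--
l=0 r=6: -12+20=8 d=9, l++
l=1 r=6: -9+20=11 d=6, l++
l=2 r=6: -5+20=15 d=2, l++
l=3 r=6: 10+20=30 d=13, r--
l=3 r=5: 10+18=28 d=11, r--
l=3 r=4: 10+12=22 d=5, r--

pair (-12, 30) with sum 18 (|Δ|=1)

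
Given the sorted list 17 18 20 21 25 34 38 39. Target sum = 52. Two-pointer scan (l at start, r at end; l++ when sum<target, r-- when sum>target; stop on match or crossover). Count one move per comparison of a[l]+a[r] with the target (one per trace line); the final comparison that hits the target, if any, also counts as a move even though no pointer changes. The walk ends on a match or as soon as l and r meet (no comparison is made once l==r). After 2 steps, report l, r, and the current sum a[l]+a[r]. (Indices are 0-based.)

l=0, r=5, sum=51

[0,7] 17+39=56 >52 → r--
[0,6] 17+38=55 >52 → r--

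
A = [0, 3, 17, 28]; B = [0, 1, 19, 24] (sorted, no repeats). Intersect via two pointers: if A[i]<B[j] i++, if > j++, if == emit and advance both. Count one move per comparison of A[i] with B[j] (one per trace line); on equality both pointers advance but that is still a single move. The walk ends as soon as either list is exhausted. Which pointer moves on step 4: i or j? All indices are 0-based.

i

[i=0,j=0] 0==0 emit → i++,j++
[i=1,j=1] 3>1 → j++
[i=1,j=2] 3<19 → i++
[i=2,j=2] 17<19 → i++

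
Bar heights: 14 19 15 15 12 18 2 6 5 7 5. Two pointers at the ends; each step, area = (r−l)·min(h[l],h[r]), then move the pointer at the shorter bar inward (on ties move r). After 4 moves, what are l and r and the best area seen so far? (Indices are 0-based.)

l=0, r=6, best area=63

l=0 r=10: min(14,5)*10=50 best=50 *, r--
l=0 r=9: min(14,7)*9=63 best=63 *, r--
l=0 r=8: min(14,5)*8=40 best=63, r--
l=0 r=7: min(14,6)*7=42 best=63, r--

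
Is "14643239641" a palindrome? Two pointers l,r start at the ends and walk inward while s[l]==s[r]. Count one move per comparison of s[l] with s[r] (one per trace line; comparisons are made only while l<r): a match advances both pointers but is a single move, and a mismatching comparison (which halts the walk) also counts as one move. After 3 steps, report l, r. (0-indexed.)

l=0 r=10: '1'=='1', l++,r--
l=1 r=9: '4'=='4', l++,r--
l=2 r=8: '6'=='6', l++,r--

l=3, r=7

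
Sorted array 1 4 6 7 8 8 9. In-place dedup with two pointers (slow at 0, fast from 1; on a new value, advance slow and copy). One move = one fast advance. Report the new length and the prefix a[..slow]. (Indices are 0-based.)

slow=0 fast=1: a[fast]=4≠a[slow]=1 write a[1]=4, slow++,fast++
slow=1 fast=2: a[fast]=6≠a[slow]=4 write a[2]=6, slow++,fast++
slow=2 fast=3: a[fast]=7≠a[slow]=6 write a[3]=7, slow++,fast++
slow=3 fast=4: a[fast]=8≠a[slow]=7 write a[4]=8, slow++,fast++
slow=4 fast=5: a[fast]=8=a[slow] dup, fast++
slow=4 fast=6: a[fast]=9≠a[slow]=8 write a[5]=9, slow++,fast++

length 6; prefix = [1, 4, 6, 7, 8, 9]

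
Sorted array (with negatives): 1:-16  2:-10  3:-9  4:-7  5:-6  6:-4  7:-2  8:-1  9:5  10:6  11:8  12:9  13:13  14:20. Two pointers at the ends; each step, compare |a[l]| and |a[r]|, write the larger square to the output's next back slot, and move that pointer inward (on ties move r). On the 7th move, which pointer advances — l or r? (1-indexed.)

r

l=1 r=14: |-16|<=|20| out[14]=400, r--
l=1 r=13: |-16|>|13| out[13]=256, l++
l=2 r=13: |-10|<=|13| out[12]=169, r--
l=2 r=12: |-10|>|9| out[11]=100, l++
l=3 r=12: |-9|<=|9| out[10]=81, r--
l=3 r=11: |-9|>|8| out[9]=81, l++
l=4 r=11: |-7|<=|8| out[8]=64, r--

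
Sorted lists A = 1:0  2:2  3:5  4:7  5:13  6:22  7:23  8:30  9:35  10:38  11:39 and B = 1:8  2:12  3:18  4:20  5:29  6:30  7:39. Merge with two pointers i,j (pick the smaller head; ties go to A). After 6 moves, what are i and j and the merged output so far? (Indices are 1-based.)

[i=1,j=1] A[i]=0<=B[j]=8 take 0 → i++
[i=2,j=1] A[i]=2<=B[j]=8 take 2 → i++
[i=3,j=1] A[i]=5<=B[j]=8 take 5 → i++
[i=4,j=1] A[i]=7<=B[j]=8 take 7 → i++
[i=5,j=1] A[i]=13>B[j]=8 take 8 → j++
[i=5,j=2] A[i]=13>B[j]=12 take 12 → j++

i=5, j=3, merged so far=[0, 2, 5, 7, 8, 12]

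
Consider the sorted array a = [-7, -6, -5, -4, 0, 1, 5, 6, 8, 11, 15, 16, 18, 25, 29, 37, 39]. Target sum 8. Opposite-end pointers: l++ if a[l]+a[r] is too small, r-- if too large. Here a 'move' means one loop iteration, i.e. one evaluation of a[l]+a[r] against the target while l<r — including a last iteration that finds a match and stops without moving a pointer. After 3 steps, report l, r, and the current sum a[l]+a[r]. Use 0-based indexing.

l=0, r=13, sum=18

l=0 r=16: -7+39=32 >8, r--
l=0 r=15: -7+37=30 >8, r--
l=0 r=14: -7+29=22 >8, r--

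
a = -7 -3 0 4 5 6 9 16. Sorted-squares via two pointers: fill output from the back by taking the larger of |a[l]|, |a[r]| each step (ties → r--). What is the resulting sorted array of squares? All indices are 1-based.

[0, 9, 16, 25, 36, 49, 81, 256]

l=1 r=8: |-7|<=|16| out[8]=256, r--
l=1 r=7: |-7|<=|9| out[7]=81, r--
l=1 r=6: |-7|>|6| out[6]=49, l++
l=2 r=6: |-3|<=|6| out[5]=36, r--
l=2 r=5: |-3|<=|5| out[4]=25, r--
l=2 r=4: |-3|<=|4| out[3]=16, r--
l=2 r=3: |-3|>|0| out[2]=9, l++
l=3 r=3: |0|<=|0| out[1]=0, r--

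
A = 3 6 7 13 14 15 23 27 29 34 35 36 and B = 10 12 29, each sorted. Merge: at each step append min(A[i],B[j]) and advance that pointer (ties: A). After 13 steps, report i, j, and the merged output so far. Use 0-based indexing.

[i=0,j=0] A[i]=3<=B[j]=10 take 3 → i++
[i=1,j=0] A[i]=6<=B[j]=10 take 6 → i++
[i=2,j=0] A[i]=7<=B[j]=10 take 7 → i++
[i=3,j=0] A[i]=13>B[j]=10 take 10 → j++
[i=3,j=1] A[i]=13>B[j]=12 take 12 → j++
[i=3,j=2] A[i]=13<=B[j]=29 take 13 → i++
[i=4,j=2] A[i]=14<=B[j]=29 take 14 → i++
[i=5,j=2] A[i]=15<=B[j]=29 take 15 → i++
[i=6,j=2] A[i]=23<=B[j]=29 take 23 → i++
[i=7,j=2] A[i]=27<=B[j]=29 take 27 → i++
[i=8,j=2] A[i]=29<=B[j]=29 take 29 → i++
[i=9,j=2] A[i]=34>B[j]=29 take 29 → j++
[i=9,j=3] B done, take A[i]=34 → i++

i=10, j=3, merged so far=[3, 6, 7, 10, 12, 13, 14, 15, 23, 27, 29, 29, 34]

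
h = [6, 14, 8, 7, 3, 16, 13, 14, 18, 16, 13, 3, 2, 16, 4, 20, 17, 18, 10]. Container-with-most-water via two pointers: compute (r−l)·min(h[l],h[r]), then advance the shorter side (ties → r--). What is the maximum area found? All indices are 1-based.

l=1 r=19: min(6,10)*18=108 best=108 *, l++
l=2 r=19: min(14,10)*17=170 best=170 *, r--
l=2 r=18: min(14,18)*16=224 best=224 *, l++
l=3 r=18: min(8,18)*15=120 best=224, l++
l=4 r=18: min(7,18)*14=98 best=224, l++
l=5 r=18: min(3,18)*13=39 best=224, l++
l=6 r=18: min(16,18)*12=192 best=224, l++
l=7 r=18: min(13,18)*11=143 best=224, l++
l=8 r=18: min(14,18)*10=140 best=224, l++
l=9 r=18: min(18,18)*9=162 best=224, r--
l=9 r=17: min(18,17)*8=136 best=224, r--
l=9 r=16: min(18,20)*7=126 best=224, l++
l=10 r=16: min(16,20)*6=96 best=224, l++
l=11 r=16: min(13,20)*5=65 best=224, l++
l=12 r=16: min(3,20)*4=12 best=224, l++
l=13 r=16: min(2,20)*3=6 best=224, l++
l=14 r=16: min(16,20)*2=32 best=224, l++
l=15 r=16: min(4,20)*1=4 best=224, l++

max area = 224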